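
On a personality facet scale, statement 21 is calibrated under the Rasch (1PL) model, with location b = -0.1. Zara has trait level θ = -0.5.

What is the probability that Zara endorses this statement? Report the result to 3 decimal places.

P(θ) = 1 / (1 + exp(−(θ − b)))
Exponent: (-0.5 − (-0.1)) = -0.4000
1/(1 + e^{0.4000}) = 0.4013
P = 0.4013

0.401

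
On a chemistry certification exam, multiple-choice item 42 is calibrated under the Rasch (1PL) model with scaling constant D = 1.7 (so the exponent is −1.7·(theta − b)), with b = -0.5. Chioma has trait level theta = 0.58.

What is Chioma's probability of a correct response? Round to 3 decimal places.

P(theta) = 1 / (1 + exp(−D·(theta − b)))
Exponent: 1.7 × (0.58 − (-0.5)) = 1.8360
1/(1 + e^{-1.8360}) = 0.8625
P = 0.8625

0.862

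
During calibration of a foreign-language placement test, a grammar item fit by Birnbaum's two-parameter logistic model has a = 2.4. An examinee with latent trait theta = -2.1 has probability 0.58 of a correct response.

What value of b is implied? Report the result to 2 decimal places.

-2.23

P(theta) = 1 / (1 + exp(−a(theta − b)))
logit(0.58) = ln(0.58/0.42) = 0.3228
b = theta − logit/(a) = -2.1 − 0.3228/2.4000 = -2.2345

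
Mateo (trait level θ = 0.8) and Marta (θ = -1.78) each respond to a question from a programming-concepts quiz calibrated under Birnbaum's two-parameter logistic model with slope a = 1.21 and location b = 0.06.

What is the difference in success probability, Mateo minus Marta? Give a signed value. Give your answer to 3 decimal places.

P(θ) = 1 / (1 + exp(−a(θ − b)))
P(Mateo) = 0.7100  [exponent 0.8954]
P(Marta) = 0.0974  [exponent -2.2264]
Difference = 0.7100 − 0.0974 = 0.6126

0.613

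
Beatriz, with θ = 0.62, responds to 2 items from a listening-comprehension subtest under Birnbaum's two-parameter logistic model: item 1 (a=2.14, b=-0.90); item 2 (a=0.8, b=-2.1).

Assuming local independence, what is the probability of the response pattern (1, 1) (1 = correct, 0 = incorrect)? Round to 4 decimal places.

P(θ) = 1 / (1 + exp(−a(θ − b)))
P_1 = 1/(1+e^{-3.2528}) = 0.9628
P_2 = 1/(1+e^{-2.1760}) = 0.8981
L = P_1 × P_2 = 0.9628 × 0.8981 = 0.86464

0.8646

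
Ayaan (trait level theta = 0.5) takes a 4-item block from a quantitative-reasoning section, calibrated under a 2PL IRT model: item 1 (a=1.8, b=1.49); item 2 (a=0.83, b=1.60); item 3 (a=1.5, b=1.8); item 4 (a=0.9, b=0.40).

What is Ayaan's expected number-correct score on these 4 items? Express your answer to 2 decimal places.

P(theta) = 1 / (1 + exp(−a(theta − b)))
P_1 = 1/(1+e^{1.7820}) = 0.1441
P_2 = 1/(1+e^{0.9130}) = 0.2864
P_3 = 1/(1+e^{1.9500}) = 0.1246
P_4 = 1/(1+e^{-0.0900}) = 0.5225
E[score] = 0.1441 + 0.2864 + 0.1246 + 0.5225 = 1.0775

1.08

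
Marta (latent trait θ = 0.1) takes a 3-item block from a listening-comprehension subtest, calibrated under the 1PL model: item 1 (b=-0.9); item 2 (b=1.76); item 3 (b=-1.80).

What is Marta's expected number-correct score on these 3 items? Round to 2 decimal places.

P(θ) = 1 / (1 + exp(−(θ − b)))
P_1 = 1/(1+e^{-1.0000}) = 0.7311
P_2 = 1/(1+e^{1.6600}) = 0.1598
P_3 = 1/(1+e^{-1.9000}) = 0.8699
E[score] = 0.7311 + 0.1598 + 0.8699 = 1.7607

1.76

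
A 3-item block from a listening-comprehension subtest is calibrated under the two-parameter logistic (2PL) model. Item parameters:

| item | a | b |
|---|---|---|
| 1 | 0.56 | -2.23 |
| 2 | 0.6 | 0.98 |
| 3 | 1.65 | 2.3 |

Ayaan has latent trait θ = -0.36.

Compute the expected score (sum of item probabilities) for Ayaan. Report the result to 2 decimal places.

P(θ) = 1 / (1 + exp(−a(θ − b)))
P_1 = 1/(1+e^{-1.0472}) = 0.7402
P_2 = 1/(1+e^{0.8040}) = 0.3092
P_3 = 1/(1+e^{4.3890}) = 0.0123
E[score] = 0.7402 + 0.3092 + 0.0123 = 1.0617

1.06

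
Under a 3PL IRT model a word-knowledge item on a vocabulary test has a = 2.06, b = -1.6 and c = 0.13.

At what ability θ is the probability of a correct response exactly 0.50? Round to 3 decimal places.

-1.746

P(θ) = c + (1 − c) · 1 / (1 + exp(−a(θ − b)))
Remove guessing floor: (0.50 − 0.13)/(1 − 0.13) = 0.4253
logit = ln(0.4253/0.5747) = -0.3011
θ = b + logit/(a) = -1.6 + (-0.3011)/2.0600 = -1.7462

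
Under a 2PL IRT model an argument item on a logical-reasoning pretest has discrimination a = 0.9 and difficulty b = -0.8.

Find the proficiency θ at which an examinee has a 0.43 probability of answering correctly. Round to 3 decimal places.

-1.113

P(θ) = 1 / (1 + exp(−a(θ − b)))
logit = ln(0.4300/0.5700) = -0.2819
θ = b + logit/(a) = -0.8 + (-0.2819)/0.9000 = -1.1132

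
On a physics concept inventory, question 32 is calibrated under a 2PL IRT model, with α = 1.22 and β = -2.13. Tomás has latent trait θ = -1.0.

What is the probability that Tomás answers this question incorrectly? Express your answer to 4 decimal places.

P(θ) = 1 / (1 + exp(−α(θ − β)))
Exponent: 1.22 × (-1.0 − (-2.13)) = 1.3786
1/(1 + e^{-1.3786}) = 0.7988
P(incorrect) = 1 − 0.7988 = 0.2012

0.2012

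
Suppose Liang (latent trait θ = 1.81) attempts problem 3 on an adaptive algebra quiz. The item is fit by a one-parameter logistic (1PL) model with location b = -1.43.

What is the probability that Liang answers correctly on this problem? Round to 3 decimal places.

P(θ) = 1 / (1 + exp(−(θ − b)))
Exponent: (1.81 − (-1.43)) = 3.2400
1/(1 + e^{-3.2400}) = 0.9623
P = 0.9623

0.962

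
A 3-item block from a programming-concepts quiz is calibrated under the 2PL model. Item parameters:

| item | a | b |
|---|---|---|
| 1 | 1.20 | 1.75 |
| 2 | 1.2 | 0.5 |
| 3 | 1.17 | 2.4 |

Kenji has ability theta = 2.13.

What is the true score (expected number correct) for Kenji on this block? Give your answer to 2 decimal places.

P(theta) = 1 / (1 + exp(−a(theta − b)))
P_1 = 1/(1+e^{-0.4560}) = 0.6121
P_2 = 1/(1+e^{-1.9560}) = 0.8761
P_3 = 1/(1+e^{0.3159}) = 0.4217
E[score] = 0.6121 + 0.8761 + 0.4217 = 1.9098

1.91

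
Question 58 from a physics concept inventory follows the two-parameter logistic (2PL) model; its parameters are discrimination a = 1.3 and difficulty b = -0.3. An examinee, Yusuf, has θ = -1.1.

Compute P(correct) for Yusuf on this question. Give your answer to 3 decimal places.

P(θ) = 1 / (1 + exp(−a(θ − b)))
Exponent: 1.3 × (-1.1 − (-0.3)) = -1.0400
1/(1 + e^{1.0400}) = 0.2611

0.261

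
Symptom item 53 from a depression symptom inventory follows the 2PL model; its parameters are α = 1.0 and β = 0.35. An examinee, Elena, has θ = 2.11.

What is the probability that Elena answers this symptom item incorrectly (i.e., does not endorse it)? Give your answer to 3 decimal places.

P(θ) = 1 / (1 + exp(−α(θ − β)))
Exponent: 1.0 × (2.11 − 0.35) = 1.7600
1/(1 + e^{-1.7600}) = 0.8532
P(incorrect) = 1 − 0.8532 = 0.1468

0.147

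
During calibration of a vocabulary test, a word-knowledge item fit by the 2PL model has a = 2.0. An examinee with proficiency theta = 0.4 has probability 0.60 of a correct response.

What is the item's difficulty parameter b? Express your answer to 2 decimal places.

P(theta) = 1 / (1 + exp(−a(theta − b)))
logit(0.60) = ln(0.60/0.40) = 0.4055
b = theta − logit/(a) = 0.4 − 0.4055/2.0000 = 0.1973

0.20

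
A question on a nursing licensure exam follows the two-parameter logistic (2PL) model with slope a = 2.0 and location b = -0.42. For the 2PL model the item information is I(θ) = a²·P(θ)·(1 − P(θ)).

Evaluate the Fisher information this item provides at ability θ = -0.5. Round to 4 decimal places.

0.9936

P = 1/(1+e^{0.1600}) = 0.4601
P(1−P) = 0.4601 × 0.5399 = 0.2484
I = a² × P(1−P) = 2.0² × 0.2484 = 0.99363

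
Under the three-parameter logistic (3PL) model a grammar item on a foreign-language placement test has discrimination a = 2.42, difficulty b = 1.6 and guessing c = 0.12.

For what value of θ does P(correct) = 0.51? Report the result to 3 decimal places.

1.506

P(θ) = c + (1 − c) · 1 / (1 + exp(−a(θ − b)))
Remove guessing floor: (0.51 − 0.12)/(1 − 0.12) = 0.4432
logit = ln(0.4432/0.5568) = -0.2283
θ = b + logit/(a) = 1.6 + (-0.2283)/2.4200 = 1.5057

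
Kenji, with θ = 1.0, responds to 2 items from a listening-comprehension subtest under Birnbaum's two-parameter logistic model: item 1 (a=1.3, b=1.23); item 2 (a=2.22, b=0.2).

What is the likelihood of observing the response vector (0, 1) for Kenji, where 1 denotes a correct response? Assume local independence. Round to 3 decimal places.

0.491

P(θ) = 1 / (1 + exp(−a(θ − b)))
P_1 = 1/(1+e^{0.2990}) = 0.4258
P_2 = 1/(1+e^{-1.7760}) = 0.8552
L = (1−P_1) × P_2 = 0.5742 × 0.8552 = 0.49106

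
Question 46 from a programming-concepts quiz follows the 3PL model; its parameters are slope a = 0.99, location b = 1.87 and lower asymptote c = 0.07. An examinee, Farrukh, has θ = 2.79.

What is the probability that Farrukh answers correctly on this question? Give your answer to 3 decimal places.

P(θ) = c + (1 − c) · 1 / (1 + exp(−a(θ − b)))
Exponent: 0.99 × (2.79 − 1.87) = 0.9108
1/(1 + e^{-0.9108}) = 0.7132
P = 0.07 + 0.93 × 0.7132 = 0.7332

0.733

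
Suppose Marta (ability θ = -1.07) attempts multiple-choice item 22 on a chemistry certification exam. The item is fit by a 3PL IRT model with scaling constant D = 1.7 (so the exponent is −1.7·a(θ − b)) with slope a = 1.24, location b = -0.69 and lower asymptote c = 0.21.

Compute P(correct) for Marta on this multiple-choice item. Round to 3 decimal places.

0.455

P(θ) = c + (1 − c) · 1 / (1 + exp(−D·a(θ − b)))
Exponent: 1.7 × 1.24 × (-1.07 − (-0.69)) = -0.8010
1/(1 + e^{0.8010}) = 0.3098
P = 0.21 + 0.79 × 0.3098 = 0.4547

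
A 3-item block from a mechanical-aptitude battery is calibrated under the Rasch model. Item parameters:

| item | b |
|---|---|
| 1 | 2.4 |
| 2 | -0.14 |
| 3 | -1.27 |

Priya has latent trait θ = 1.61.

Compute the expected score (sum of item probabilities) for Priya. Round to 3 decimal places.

P(θ) = 1 / (1 + exp(−(θ − b)))
P_1 = 1/(1+e^{0.7900}) = 0.3122
P_2 = 1/(1+e^{-1.7500}) = 0.8520
P_3 = 1/(1+e^{-2.8800}) = 0.9468
E[score] = 0.3122 + 0.8520 + 0.9468 = 2.1110

2.111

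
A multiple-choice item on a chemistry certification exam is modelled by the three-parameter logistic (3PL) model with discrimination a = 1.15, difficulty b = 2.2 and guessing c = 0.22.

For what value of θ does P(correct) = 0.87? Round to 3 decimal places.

3.600

P(θ) = c + (1 − c) · 1 / (1 + exp(−a(θ − b)))
Remove guessing floor: (0.87 − 0.22)/(1 − 0.22) = 0.8333
logit = ln(0.8333/0.1667) = 1.6094
θ = b + logit/(a) = 2.2 + 1.6094/1.1500 = 3.5995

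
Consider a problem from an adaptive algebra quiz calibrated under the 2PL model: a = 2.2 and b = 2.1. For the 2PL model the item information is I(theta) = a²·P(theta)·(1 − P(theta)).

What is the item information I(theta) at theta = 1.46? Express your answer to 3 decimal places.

0.764

P = 1/(1+e^{1.4080}) = 0.1965
P(1−P) = 0.1965 × 0.8035 = 0.1579
I = a² × P(1−P) = 2.2² × 0.1579 = 0.76432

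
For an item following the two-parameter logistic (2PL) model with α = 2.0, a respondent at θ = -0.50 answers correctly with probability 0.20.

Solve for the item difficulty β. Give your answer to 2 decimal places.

0.19

P(θ) = 1 / (1 + exp(−α(θ − β)))
logit(0.20) = ln(0.20/0.80) = -1.3863
β = θ − logit/(α) = -0.50 − (-1.3863)/2.0000 = 0.1931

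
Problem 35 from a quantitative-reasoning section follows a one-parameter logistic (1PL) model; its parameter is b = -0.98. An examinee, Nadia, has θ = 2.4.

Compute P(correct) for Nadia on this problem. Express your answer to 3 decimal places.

0.967

P(θ) = 1 / (1 + exp(−(θ − b)))
Exponent: (2.4 − (-0.98)) = 3.3800
1/(1 + e^{-3.3800}) = 0.9671
P = 0.9671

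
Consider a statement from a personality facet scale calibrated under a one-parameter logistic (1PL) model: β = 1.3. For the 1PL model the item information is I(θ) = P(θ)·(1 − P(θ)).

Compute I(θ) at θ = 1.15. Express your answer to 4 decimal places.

0.2486

P = 1/(1+e^{0.1500}) = 0.4626
P(1−P) = 0.4626 × 0.5374 = 0.2486
I = P(1−P) = 0.24860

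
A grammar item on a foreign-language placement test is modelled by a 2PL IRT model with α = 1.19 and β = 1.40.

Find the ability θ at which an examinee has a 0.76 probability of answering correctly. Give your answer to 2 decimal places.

P(θ) = 1 / (1 + exp(−α(θ − β)))
logit = ln(0.7600/0.2400) = 1.1527
θ = β + logit/(α) = 1.40 + 1.1527/1.1900 = 2.3686

2.37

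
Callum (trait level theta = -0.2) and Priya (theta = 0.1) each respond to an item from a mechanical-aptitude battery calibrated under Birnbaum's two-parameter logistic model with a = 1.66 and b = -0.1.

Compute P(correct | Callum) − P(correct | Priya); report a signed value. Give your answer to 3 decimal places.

-0.124

P(theta) = 1 / (1 + exp(−a(theta − b)))
P(Callum) = 0.4586  [exponent -0.1660]
P(Priya) = 0.5822  [exponent 0.3320]
Difference = 0.4586 − 0.5822 = -0.1237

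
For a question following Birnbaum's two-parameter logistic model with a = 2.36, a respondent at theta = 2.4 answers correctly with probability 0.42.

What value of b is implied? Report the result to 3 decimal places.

P(theta) = 1 / (1 + exp(−a(theta − b)))
logit(0.42) = ln(0.42/0.58) = -0.3228
b = theta − logit/(a) = 2.4 − (-0.3228)/2.3600 = 2.5368

2.537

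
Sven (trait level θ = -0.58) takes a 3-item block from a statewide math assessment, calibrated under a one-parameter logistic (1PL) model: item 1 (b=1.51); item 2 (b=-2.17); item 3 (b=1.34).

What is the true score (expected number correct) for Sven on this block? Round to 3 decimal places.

1.069

P(θ) = 1 / (1 + exp(−(θ − b)))
P_1 = 1/(1+e^{2.0900}) = 0.1101
P_2 = 1/(1+e^{-1.5900}) = 0.8306
P_3 = 1/(1+e^{1.9200}) = 0.1279
E[score] = 0.1101 + 0.8306 + 0.1279 = 1.0686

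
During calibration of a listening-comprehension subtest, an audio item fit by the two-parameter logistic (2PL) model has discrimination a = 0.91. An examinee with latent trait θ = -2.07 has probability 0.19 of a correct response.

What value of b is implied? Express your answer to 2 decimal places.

P(θ) = 1 / (1 + exp(−a(θ − b)))
logit(0.19) = ln(0.19/0.81) = -1.4500
b = θ − logit/(a) = -2.07 − (-1.4500)/0.9100 = -0.4766

-0.48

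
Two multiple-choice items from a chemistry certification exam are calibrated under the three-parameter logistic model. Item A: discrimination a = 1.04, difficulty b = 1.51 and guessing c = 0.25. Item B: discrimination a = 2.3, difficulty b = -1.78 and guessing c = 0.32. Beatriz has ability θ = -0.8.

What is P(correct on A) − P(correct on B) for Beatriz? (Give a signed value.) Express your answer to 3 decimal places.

P(θ) = c + (1 − c) · 1 / (1 + exp(−a(θ − b)))
P_A = 0.3122
P_B = 0.9354
P_A − P_B = -0.6232

-0.623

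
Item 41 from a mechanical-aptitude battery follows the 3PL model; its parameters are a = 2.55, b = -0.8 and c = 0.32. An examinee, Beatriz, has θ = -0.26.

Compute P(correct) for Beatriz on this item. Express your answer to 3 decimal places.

0.863

P(θ) = c + (1 − c) · 1 / (1 + exp(−a(θ − b)))
Exponent: 2.55 × (-0.26 − (-0.8)) = 1.3770
1/(1 + e^{-1.3770}) = 0.7985
P = 0.32 + 0.68 × 0.7985 = 0.8630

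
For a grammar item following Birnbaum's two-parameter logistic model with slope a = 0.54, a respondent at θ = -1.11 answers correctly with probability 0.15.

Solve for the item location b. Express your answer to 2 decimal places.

P(θ) = 1 / (1 + exp(−a(θ − b)))
logit(0.15) = ln(0.15/0.85) = -1.7346
b = θ − logit/(a) = -1.11 − (-1.7346)/0.5400 = 2.1022

2.10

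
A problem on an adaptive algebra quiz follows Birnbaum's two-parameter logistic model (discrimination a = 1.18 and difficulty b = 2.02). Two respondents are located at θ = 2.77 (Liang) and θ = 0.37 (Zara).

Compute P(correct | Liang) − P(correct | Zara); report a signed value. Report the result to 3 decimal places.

P(θ) = 1 / (1 + exp(−a(θ − b)))
P(Liang) = 0.7079  [exponent 0.8850]
P(Zara) = 0.1249  [exponent -1.9470]
Difference = 0.7079 − 0.1249 = 0.5830

0.583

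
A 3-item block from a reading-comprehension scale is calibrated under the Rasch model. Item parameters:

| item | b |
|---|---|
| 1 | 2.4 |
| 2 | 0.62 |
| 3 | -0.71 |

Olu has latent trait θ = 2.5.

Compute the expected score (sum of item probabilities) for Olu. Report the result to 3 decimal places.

P(θ) = 1 / (1 + exp(−(θ − b)))
P_1 = 1/(1+e^{-0.1000}) = 0.5250
P_2 = 1/(1+e^{-1.8800}) = 0.8676
P_3 = 1/(1+e^{-3.2100}) = 0.9612
E[score] = 0.5250 + 0.8676 + 0.9612 = 2.3538

2.354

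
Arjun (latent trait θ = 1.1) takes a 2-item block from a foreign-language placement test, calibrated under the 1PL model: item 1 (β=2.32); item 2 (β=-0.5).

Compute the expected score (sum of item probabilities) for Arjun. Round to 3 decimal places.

1.060

P(θ) = 1 / (1 + exp(−(θ − β)))
P_1 = 1/(1+e^{1.2200}) = 0.2279
P_2 = 1/(1+e^{-1.6000}) = 0.8320
E[score] = 0.2279 + 0.8320 = 1.0600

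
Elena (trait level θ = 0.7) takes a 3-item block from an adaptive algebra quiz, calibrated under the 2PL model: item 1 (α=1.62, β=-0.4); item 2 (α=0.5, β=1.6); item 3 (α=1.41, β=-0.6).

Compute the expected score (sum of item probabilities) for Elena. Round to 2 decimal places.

2.11

P(θ) = 1 / (1 + exp(−α(θ − β)))
P_1 = 1/(1+e^{-1.7820}) = 0.8559
P_2 = 1/(1+e^{0.4500}) = 0.3894
P_3 = 1/(1+e^{-1.8330}) = 0.8621
E[score] = 0.8559 + 0.3894 + 0.8621 = 2.1074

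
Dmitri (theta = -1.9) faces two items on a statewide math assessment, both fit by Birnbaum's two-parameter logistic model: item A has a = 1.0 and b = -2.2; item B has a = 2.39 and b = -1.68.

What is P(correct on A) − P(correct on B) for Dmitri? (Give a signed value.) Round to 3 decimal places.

P(theta) = 1 / (1 + exp(−a(theta − b)))
P_A = 0.5744
P_B = 0.3715
P_A − P_B = 0.2029

0.203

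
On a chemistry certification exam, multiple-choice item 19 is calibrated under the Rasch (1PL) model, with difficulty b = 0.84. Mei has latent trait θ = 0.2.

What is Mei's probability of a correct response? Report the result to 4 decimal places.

0.3452

P(θ) = 1 / (1 + exp(−(θ − b)))
Exponent: (0.2 − 0.84) = -0.6400
1/(1 + e^{0.6400}) = 0.3452
P = 0.3452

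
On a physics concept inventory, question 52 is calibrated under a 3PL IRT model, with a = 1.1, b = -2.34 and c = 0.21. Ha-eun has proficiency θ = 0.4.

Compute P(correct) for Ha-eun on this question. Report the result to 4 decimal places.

P(θ) = c + (1 − c) · 1 / (1 + exp(−a(θ − b)))
Exponent: 1.1 × (0.4 − (-2.34)) = 3.0140
1/(1 + e^{-3.0140}) = 0.9532
P = 0.21 + 0.79 × 0.9532 = 0.9630

0.9630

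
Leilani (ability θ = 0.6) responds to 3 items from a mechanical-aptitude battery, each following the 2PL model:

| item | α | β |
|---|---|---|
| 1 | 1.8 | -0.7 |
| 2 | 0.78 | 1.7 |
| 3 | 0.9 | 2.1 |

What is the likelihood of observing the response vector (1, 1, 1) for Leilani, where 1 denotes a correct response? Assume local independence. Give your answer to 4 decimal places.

P(θ) = 1 / (1 + exp(−α(θ − β)))
P_1 = 1/(1+e^{-2.3400}) = 0.9121
P_2 = 1/(1+e^{0.8580}) = 0.2978
P_3 = 1/(1+e^{1.3500}) = 0.2059
L = P_1 × P_2 × P_3 = 0.9121 × 0.2978 × 0.2059 = 0.05591

0.0559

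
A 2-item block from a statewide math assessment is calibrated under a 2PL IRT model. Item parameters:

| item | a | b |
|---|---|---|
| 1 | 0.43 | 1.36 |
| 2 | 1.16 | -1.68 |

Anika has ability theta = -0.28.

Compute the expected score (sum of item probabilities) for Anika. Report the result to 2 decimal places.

P(theta) = 1 / (1 + exp(−a(theta − b)))
P_1 = 1/(1+e^{0.7052}) = 0.3307
P_2 = 1/(1+e^{-1.6240}) = 0.8353
E[score] = 0.3307 + 0.8353 = 1.1660

1.17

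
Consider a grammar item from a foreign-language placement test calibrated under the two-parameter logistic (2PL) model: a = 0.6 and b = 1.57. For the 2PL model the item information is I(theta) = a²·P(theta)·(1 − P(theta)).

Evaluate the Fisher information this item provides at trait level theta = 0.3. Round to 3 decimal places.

0.078

P = 1/(1+e^{0.7620}) = 0.3182
P(1−P) = 0.3182 × 0.6818 = 0.2170
I = a² × P(1−P) = 0.6² × 0.2170 = 0.07810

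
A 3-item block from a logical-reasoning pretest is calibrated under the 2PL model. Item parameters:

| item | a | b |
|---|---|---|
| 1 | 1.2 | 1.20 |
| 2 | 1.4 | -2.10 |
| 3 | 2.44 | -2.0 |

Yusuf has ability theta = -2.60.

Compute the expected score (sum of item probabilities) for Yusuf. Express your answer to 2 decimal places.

P(theta) = 1 / (1 + exp(−a(theta − b)))
P_1 = 1/(1+e^{4.5600}) = 0.0104
P_2 = 1/(1+e^{0.7000}) = 0.3318
P_3 = 1/(1+e^{1.4640}) = 0.1879
E[score] = 0.0104 + 0.3318 + 0.1879 = 0.5300

0.53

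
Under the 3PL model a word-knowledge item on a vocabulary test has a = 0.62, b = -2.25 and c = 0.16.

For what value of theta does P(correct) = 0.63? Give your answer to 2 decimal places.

P(theta) = c + (1 − c) · 1 / (1 + exp(−a(theta − b)))
Remove guessing floor: (0.63 − 0.16)/(1 − 0.16) = 0.5595
logit = ln(0.5595/0.4405) = 0.2392
theta = b + logit/(a) = -2.25 + 0.2392/0.6200 = -1.8641

-1.86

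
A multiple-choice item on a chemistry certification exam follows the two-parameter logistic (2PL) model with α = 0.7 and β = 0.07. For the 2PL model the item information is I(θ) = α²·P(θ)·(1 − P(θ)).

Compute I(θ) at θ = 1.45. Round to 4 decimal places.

P = 1/(1+e^{-0.9660}) = 0.7243
P(1−P) = 0.7243 × 0.2757 = 0.1997
I = α² × P(1−P) = 0.7² × 0.1997 = 0.09784

0.0978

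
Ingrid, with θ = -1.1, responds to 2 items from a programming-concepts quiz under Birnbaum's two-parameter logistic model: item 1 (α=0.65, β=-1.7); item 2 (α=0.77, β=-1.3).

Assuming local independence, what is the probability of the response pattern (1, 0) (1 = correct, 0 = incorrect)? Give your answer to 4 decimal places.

0.2752

P(θ) = 1 / (1 + exp(−α(θ − β)))
P_1 = 1/(1+e^{-0.3900}) = 0.5963
P_2 = 1/(1+e^{-0.1540}) = 0.5384
L = P_1 × (1−P_2) = 0.5963 × 0.4616 = 0.27523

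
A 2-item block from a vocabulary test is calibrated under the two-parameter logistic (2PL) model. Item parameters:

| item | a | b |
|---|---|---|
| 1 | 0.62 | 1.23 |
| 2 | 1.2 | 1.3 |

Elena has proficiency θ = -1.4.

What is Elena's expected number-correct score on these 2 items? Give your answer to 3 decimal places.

0.201

P(θ) = 1 / (1 + exp(−a(θ − b)))
P_1 = 1/(1+e^{1.6306}) = 0.1637
P_2 = 1/(1+e^{3.2400}) = 0.0377
E[score] = 0.1637 + 0.0377 = 0.2014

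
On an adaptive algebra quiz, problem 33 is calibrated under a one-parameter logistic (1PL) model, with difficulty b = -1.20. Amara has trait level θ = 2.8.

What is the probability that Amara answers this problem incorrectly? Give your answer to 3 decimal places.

P(θ) = 1 / (1 + exp(−(θ − b)))
Exponent: (2.8 − (-1.20)) = 4.0000
1/(1 + e^{-4.0000}) = 0.9820
P = 0.9820
P(incorrect) = 1 − 0.9820 = 0.0180

0.018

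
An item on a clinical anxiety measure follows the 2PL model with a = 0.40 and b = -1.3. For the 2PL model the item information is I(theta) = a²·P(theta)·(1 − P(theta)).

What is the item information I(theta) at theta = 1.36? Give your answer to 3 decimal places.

P = 1/(1+e^{-1.0640}) = 0.7435
P(1−P) = 0.7435 × 0.2565 = 0.1907
I = a² × P(1−P) = 0.40² × 0.1907 = 0.03052

0.031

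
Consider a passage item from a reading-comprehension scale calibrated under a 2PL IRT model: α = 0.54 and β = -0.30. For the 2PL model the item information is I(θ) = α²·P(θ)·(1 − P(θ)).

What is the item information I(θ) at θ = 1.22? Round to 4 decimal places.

0.0619

P = 1/(1+e^{-0.8208}) = 0.6944
P(1−P) = 0.6944 × 0.3056 = 0.2122
I = α² × P(1−P) = 0.54² × 0.2122 = 0.06188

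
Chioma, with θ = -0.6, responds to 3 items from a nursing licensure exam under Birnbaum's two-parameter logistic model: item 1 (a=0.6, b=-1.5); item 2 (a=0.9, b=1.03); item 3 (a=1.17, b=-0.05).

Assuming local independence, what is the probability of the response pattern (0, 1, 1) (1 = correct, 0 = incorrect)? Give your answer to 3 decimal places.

0.024

P(θ) = 1 / (1 + exp(−a(θ − b)))
P_1 = 1/(1+e^{-0.5400}) = 0.6318
P_2 = 1/(1+e^{1.4670}) = 0.1874
P_3 = 1/(1+e^{0.6435}) = 0.3445
L = (1−P_1) × P_2 × P_3 = 0.3682 × 0.1874 × 0.3445 = 0.02377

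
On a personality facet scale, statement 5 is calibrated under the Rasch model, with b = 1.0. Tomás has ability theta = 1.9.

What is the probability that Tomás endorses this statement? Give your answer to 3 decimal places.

0.711

P(theta) = 1 / (1 + exp(−(theta − b)))
Exponent: (1.9 − 1.0) = 0.9000
1/(1 + e^{-0.9000}) = 0.7109
P = 0.7109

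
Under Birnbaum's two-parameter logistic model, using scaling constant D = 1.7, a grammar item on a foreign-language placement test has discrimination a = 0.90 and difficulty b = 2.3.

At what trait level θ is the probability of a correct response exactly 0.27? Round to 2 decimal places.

P(θ) = 1 / (1 + exp(−D·a(θ − b)))
logit = ln(0.2700/0.7300) = -0.9946
θ = b + logit/(1.7·a) = 2.3 + (-0.9946)/1.5300 = 1.6499

1.65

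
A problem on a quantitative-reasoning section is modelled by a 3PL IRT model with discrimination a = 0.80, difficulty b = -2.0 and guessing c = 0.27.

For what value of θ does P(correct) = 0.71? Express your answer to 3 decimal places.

P(θ) = c + (1 − c) · 1 / (1 + exp(−a(θ − b)))
Remove guessing floor: (0.71 − 0.27)/(1 − 0.27) = 0.6027
logit = ln(0.6027/0.3973) = 0.4169
θ = b + logit/(a) = -2.0 + 0.4169/0.8000 = -1.4789

-1.479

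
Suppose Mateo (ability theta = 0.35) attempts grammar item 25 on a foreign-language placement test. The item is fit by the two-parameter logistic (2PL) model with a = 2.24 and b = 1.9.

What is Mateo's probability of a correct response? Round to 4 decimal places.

P(theta) = 1 / (1 + exp(−a(theta − b)))
Exponent: 2.24 × (0.35 − 1.9) = -3.4720
1/(1 + e^{3.4720}) = 0.0301

0.0301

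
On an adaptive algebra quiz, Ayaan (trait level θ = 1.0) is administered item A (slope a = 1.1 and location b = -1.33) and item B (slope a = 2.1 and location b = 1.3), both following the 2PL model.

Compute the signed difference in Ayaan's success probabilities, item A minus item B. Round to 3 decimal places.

0.581

P(θ) = 1 / (1 + exp(−a(θ − b)))
P_A = 0.9284
P_B = 0.3475
P_A − P_B = 0.5809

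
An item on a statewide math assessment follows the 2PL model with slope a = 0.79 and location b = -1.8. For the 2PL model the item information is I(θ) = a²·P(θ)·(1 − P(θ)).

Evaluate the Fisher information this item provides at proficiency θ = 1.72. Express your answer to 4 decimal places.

P = 1/(1+e^{-2.7808}) = 0.9416
P(1−P) = 0.9416 × 0.0584 = 0.0550
I = a² × P(1−P) = 0.79² × 0.0550 = 0.03430

0.0343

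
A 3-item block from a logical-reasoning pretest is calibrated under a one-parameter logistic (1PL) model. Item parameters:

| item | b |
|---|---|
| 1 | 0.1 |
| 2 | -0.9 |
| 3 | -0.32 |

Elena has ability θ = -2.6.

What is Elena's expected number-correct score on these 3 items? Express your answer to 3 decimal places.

0.310

P(θ) = 1 / (1 + exp(−(θ − b)))
P_1 = 1/(1+e^{2.7000}) = 0.0630
P_2 = 1/(1+e^{1.7000}) = 0.1545
P_3 = 1/(1+e^{2.2800}) = 0.0928
E[score] = 0.0630 + 0.1545 + 0.0928 = 0.3102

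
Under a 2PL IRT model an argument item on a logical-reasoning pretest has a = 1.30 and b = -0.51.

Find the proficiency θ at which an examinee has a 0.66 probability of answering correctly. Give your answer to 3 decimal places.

0.000

P(θ) = 1 / (1 + exp(−a(θ − b)))
logit = ln(0.6600/0.3400) = 0.6633
θ = b + logit/(a) = -0.51 + 0.6633/1.3000 = 0.0002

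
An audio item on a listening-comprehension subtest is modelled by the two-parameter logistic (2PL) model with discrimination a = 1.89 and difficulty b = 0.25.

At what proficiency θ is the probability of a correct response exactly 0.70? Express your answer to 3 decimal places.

0.698

P(θ) = 1 / (1 + exp(−a(θ − b)))
logit = ln(0.7000/0.3000) = 0.8473
θ = b + logit/(a) = 0.25 + 0.8473/1.8900 = 0.6983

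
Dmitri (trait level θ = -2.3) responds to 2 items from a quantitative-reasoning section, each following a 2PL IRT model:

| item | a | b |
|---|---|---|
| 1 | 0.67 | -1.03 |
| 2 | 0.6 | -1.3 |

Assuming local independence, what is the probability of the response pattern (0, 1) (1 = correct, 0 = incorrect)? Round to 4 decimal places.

0.2483

P(θ) = 1 / (1 + exp(−a(θ − b)))
P_1 = 1/(1+e^{0.8509}) = 0.2992
P_2 = 1/(1+e^{0.6000}) = 0.3543
L = (1−P_1) × P_2 = 0.7008 × 0.3543 = 0.24831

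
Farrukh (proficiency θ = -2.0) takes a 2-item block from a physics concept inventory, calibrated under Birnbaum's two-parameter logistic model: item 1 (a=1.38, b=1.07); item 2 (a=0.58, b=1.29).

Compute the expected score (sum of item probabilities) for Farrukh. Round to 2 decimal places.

P(θ) = 1 / (1 + exp(−a(θ − b)))
P_1 = 1/(1+e^{4.2366}) = 0.0143
P_2 = 1/(1+e^{1.9082}) = 0.1292
E[score] = 0.0143 + 0.1292 = 0.1434

0.14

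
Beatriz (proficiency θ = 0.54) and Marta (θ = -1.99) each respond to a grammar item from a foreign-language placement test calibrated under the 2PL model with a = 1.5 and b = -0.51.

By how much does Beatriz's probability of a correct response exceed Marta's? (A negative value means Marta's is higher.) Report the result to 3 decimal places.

0.731

P(θ) = 1 / (1 + exp(−a(θ − b)))
P(Beatriz) = 0.8285  [exponent 1.5750]
P(Marta) = 0.0980  [exponent -2.2200]
Difference = 0.8285 − 0.0980 = 0.7305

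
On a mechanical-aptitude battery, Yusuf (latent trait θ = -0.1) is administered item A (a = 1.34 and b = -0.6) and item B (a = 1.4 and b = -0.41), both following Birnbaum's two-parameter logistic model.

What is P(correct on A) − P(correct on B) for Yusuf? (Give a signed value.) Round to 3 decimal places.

P(θ) = 1 / (1 + exp(−a(θ − b)))
P_A = 0.6615
P_B = 0.6068
P_A − P_B = 0.0547

0.055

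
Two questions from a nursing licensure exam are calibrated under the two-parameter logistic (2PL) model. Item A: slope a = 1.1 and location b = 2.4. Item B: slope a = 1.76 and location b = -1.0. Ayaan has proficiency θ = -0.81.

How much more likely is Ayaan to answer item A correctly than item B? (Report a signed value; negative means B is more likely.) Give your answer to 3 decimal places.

P(θ) = 1 / (1 + exp(−a(θ − b)))
P_A = 0.0284
P_B = 0.5828
P_A − P_B = -0.5544

-0.554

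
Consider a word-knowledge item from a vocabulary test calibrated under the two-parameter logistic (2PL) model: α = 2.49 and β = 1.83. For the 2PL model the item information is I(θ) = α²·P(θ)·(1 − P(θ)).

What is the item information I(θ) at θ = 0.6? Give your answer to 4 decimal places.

0.2646

P = 1/(1+e^{3.0627}) = 0.0447
P(1−P) = 0.0447 × 0.9553 = 0.0427
I = α² × P(1−P) = 2.49² × 0.0427 = 0.26460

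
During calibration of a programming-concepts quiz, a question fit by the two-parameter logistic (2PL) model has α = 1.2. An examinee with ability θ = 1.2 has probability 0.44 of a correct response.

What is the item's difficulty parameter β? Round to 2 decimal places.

P(θ) = 1 / (1 + exp(−α(θ − β)))
logit(0.44) = ln(0.44/0.56) = -0.2412
β = θ − logit/(α) = 1.2 − (-0.2412)/1.2000 = 1.4010

1.40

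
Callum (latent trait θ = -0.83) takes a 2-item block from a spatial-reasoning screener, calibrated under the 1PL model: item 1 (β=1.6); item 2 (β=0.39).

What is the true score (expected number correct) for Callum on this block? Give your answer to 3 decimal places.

P(θ) = 1 / (1 + exp(−(θ − β)))
P_1 = 1/(1+e^{2.4300}) = 0.0809
P_2 = 1/(1+e^{1.2200}) = 0.2279
E[score] = 0.0809 + 0.2279 = 0.3088

0.309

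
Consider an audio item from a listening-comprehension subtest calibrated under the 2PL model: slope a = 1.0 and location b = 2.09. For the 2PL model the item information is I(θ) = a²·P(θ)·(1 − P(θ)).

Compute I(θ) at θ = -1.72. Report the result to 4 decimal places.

0.0212

P = 1/(1+e^{3.8100}) = 0.0217
P(1−P) = 0.0217 × 0.9783 = 0.0212
I = a² × P(1−P) = 1.0² × 0.0212 = 0.02120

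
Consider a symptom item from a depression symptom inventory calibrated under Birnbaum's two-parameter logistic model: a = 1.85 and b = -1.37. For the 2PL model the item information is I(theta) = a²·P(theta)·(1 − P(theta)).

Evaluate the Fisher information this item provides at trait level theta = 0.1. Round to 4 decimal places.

0.1985

P = 1/(1+e^{-2.7195}) = 0.9382
P(1−P) = 0.9382 × 0.0618 = 0.0580
I = a² × P(1−P) = 1.85² × 0.0580 = 0.19854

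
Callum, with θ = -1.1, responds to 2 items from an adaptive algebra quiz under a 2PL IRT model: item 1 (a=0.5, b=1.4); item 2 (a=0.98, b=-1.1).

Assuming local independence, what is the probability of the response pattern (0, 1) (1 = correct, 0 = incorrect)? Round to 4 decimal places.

P(θ) = 1 / (1 + exp(−a(θ − b)))
P_1 = 1/(1+e^{1.2500}) = 0.2227
P_2 = 1/(1+e^{0.0000}) = 0.5000
L = (1−P_1) × P_2 = 0.7773 × 0.5000 = 0.38865

0.3886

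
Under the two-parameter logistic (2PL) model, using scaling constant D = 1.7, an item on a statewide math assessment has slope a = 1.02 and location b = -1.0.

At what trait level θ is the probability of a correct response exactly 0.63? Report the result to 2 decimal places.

P(θ) = 1 / (1 + exp(−D·a(θ − b)))
logit = ln(0.6300/0.3700) = 0.5322
θ = b + logit/(1.7·a) = -1.0 + 0.5322/1.7340 = -0.6931

-0.69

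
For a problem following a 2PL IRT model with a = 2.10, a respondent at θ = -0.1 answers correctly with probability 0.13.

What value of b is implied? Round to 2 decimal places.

P(θ) = 1 / (1 + exp(−a(θ − b)))
logit(0.13) = ln(0.13/0.87) = -1.9010
b = θ − logit/(a) = -0.1 − (-1.9010)/2.1000 = 0.8052

0.81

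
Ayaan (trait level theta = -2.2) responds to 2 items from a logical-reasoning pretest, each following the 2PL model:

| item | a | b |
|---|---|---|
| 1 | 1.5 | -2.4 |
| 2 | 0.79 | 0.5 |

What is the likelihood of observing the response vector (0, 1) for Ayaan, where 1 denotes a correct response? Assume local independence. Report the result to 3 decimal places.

P(theta) = 1 / (1 + exp(−a(theta − b)))
P_1 = 1/(1+e^{-0.3000}) = 0.5744
P_2 = 1/(1+e^{2.1330}) = 0.1059
L = (1−P_1) × P_2 = 0.4256 × 0.1059 = 0.04508

0.045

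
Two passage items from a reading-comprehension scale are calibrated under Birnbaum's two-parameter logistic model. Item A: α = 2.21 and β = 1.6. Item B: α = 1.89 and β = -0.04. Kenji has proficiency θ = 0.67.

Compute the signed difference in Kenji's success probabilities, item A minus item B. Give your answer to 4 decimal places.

-0.6793

P(θ) = 1 / (1 + exp(−α(θ − β)))
P_A = 0.1135
P_B = 0.7928
P_A − P_B = -0.6793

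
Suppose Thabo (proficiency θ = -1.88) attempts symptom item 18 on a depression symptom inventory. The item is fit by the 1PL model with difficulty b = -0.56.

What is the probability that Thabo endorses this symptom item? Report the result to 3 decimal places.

0.211

P(θ) = 1 / (1 + exp(−(θ − b)))
Exponent: (-1.88 − (-0.56)) = -1.3200
1/(1 + e^{1.3200}) = 0.2108
P = 0.2108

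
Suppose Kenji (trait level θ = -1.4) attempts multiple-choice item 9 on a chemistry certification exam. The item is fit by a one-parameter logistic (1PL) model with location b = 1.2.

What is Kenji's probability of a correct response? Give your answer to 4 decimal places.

P(θ) = 1 / (1 + exp(−(θ − b)))
Exponent: (-1.4 − 1.2) = -2.6000
1/(1 + e^{2.6000}) = 0.0691
P = 0.0691

0.0691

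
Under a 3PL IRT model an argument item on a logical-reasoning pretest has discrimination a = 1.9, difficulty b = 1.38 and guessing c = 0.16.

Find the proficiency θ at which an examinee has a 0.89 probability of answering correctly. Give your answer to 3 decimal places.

P(θ) = c + (1 − c) · 1 / (1 + exp(−a(θ − b)))
Remove guessing floor: (0.89 − 0.16)/(1 − 0.16) = 0.8690
logit = ln(0.8690/0.1310) = 1.8926
θ = b + logit/(a) = 1.38 + 1.8926/1.9000 = 2.3761

2.376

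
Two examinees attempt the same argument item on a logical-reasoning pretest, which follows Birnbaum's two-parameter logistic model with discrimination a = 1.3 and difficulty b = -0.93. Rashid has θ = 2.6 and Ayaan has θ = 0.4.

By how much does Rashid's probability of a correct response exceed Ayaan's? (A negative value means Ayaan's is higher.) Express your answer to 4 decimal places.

0.1407

P(θ) = 1 / (1 + exp(−a(θ − b)))
P(Rashid) = 0.9899  [exponent 4.5890]
P(Ayaan) = 0.8493  [exponent 1.7290]
Difference = 0.9899 − 0.8493 = 0.1407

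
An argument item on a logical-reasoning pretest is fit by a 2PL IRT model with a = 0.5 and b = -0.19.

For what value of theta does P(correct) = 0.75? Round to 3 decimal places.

2.007

P(theta) = 1 / (1 + exp(−a(theta − b)))
logit = ln(0.7500/0.2500) = 1.0986
theta = b + logit/(a) = -0.19 + 1.0986/0.5000 = 2.0072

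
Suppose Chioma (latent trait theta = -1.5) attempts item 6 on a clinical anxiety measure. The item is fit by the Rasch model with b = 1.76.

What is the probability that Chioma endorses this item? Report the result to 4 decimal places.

0.0370

P(theta) = 1 / (1 + exp(−(theta − b)))
Exponent: (-1.5 − 1.76) = -3.2600
1/(1 + e^{3.2600}) = 0.0370
P = 0.0370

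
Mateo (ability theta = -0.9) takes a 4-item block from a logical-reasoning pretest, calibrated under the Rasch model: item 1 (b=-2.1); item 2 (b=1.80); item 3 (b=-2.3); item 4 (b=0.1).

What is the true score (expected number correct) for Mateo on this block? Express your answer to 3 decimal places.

1.903

P(theta) = 1 / (1 + exp(−(theta − b)))
P_1 = 1/(1+e^{-1.2000}) = 0.7685
P_2 = 1/(1+e^{2.7000}) = 0.0630
P_3 = 1/(1+e^{-1.4000}) = 0.8022
P_4 = 1/(1+e^{1.0000}) = 0.2689
E[score] = 0.7685 + 0.0630 + 0.8022 + 0.2689 = 1.9026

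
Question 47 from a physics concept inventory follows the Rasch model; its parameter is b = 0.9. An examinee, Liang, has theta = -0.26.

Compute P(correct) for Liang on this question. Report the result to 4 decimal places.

0.2387

P(theta) = 1 / (1 + exp(−(theta − b)))
Exponent: (-0.26 − 0.9) = -1.1600
1/(1 + e^{1.1600}) = 0.2387
P = 0.2387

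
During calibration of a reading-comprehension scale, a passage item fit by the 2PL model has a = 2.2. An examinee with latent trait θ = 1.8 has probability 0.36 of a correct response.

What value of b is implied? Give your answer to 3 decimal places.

P(θ) = 1 / (1 + exp(−a(θ − b)))
logit(0.36) = ln(0.36/0.64) = -0.5754
b = θ − logit/(a) = 1.8 − (-0.5754)/2.2000 = 2.0615

2.062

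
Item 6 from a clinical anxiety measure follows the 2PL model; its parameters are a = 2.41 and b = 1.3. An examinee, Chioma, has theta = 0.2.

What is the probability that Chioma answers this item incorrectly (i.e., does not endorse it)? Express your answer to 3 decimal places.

0.934

P(theta) = 1 / (1 + exp(−a(theta − b)))
Exponent: 2.41 × (0.2 − 1.3) = -2.6510
1/(1 + e^{2.6510}) = 0.0659
P(incorrect) = 1 − 0.0659 = 0.9341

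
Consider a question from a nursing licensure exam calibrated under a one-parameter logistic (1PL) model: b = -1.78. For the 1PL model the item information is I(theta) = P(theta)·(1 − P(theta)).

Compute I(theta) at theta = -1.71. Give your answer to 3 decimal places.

0.250

P = 1/(1+e^{-0.0700}) = 0.5175
P(1−P) = 0.5175 × 0.4825 = 0.2497
I = P(1−P) = 0.24969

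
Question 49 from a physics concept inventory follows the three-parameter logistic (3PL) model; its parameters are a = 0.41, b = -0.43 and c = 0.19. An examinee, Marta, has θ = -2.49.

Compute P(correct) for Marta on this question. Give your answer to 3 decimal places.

0.433

P(θ) = c + (1 − c) · 1 / (1 + exp(−a(θ − b)))
Exponent: 0.41 × (-2.49 − (-0.43)) = -0.8446
1/(1 + e^{0.8446}) = 0.3006
P = 0.19 + 0.81 × 0.3006 = 0.4335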